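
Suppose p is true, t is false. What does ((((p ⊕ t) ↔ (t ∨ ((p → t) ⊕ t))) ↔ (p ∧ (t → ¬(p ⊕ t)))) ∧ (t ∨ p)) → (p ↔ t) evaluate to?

Substituting p=True, t=False:
p ⊕ t = True ⊕ False = True
p → t = True → False = False
(p → t) ⊕ t = False ⊕ False = False
t ∨ ((p → t) ⊕ t) = False ∨ False = False
(p ⊕ t) ↔ (t ∨ ((p → t) ⊕ t)) = True ↔ False = False
p ⊕ t = True ⊕ False = True
¬(p ⊕ t) = ¬True = False
t → ¬(p ⊕ t) = False → False = True
p ∧ (t → ¬(p ⊕ t)) = True ∧ True = True
((p ⊕ t) ↔ (t ∨ ((p → t) ⊕ t))) ↔ (p ∧ (t → ¬(p ⊕ t))) = False ↔ True = False
t ∨ p = False ∨ True = True
(((p ⊕ t) ↔ (t ∨ ((p → t) ⊕ t))) ↔ (p ∧ (t → ¬(p ⊕ t)))) ∧ (t ∨ p) = False ∧ True = False
p ↔ t = True ↔ False = False
((((p ⊕ t) ↔ (t ∨ ((p → t) ⊕ t))) ↔ (p ∧ (t → ¬(p ⊕ t)))) ∧ (t ∨ p)) → (p ↔ t) = False → False = True

True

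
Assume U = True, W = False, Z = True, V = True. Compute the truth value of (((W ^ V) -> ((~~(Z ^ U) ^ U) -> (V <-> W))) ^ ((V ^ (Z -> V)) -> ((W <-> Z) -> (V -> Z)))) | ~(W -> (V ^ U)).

True

W ^ V = False ^ True = True
Z ^ U = True ^ True = False
~(Z ^ U) = ~False = True
~~(Z ^ U) = ~True = False
~~(Z ^ U) ^ U = False ^ True = True
V <-> W = True <-> False = False
(~~(Z ^ U) ^ U) -> (V <-> W) = True -> False = False
(W ^ V) -> ((~~(Z ^ U) ^ U) -> (V <-> W)) = True -> False = False
Z -> V = True -> True = True
V ^ (Z -> V) = True ^ True = False
W <-> Z = False <-> True = False
V -> Z = True -> True = True
(W <-> Z) -> (V -> Z) = False -> True = True
(V ^ (Z -> V)) -> ((W <-> Z) -> (V -> Z)) = False -> True = True
((W ^ V) -> ((~~(Z ^ U) ^ U) -> (V <-> W))) ^ ((V ^ (Z -> V)) -> ((W <-> Z) -> (V -> Z))) = False ^ True = True
V ^ U = True ^ True = False
W -> (V ^ U) = False -> False = True
~(W -> (V ^ U)) = ~True = False
(((W ^ V) -> ((~~(Z ^ U) ^ U) -> (V <-> W))) ^ ((V ^ (Z -> V)) -> ((W <-> Z) -> (V -> Z)))) | ~(W -> (V ^ U)) = True | False = True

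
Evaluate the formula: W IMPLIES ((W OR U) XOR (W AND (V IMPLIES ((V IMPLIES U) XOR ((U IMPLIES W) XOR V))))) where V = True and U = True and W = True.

W OR U = True OR True = True
V IMPLIES U = True IMPLIES True = True
U IMPLIES W = True IMPLIES True = True
(U IMPLIES W) XOR V = True XOR True = False
(V IMPLIES U) XOR ((U IMPLIES W) XOR V) = True XOR False = True
V IMPLIES ((V IMPLIES U) XOR ((U IMPLIES W) XOR V)) = True IMPLIES True = True
W AND (V IMPLIES ((V IMPLIES U) XOR ((U IMPLIES W) XOR V))) = True AND True = True
(W OR U) XOR (W AND (V IMPLIES ((V IMPLIES U) XOR ((U IMPLIES W) XOR V)))) = True XOR True = False
W IMPLIES ((W OR U) XOR (W AND (V IMPLIES ((V IMPLIES U) XOR ((U IMPLIES W) XOR V))))) = True IMPLIES False = False

False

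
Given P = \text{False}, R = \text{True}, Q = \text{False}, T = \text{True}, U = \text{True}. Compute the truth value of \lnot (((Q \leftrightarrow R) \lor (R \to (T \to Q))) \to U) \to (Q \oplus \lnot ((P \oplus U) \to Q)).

\text{True}

Q \leftrightarrow R = \text{False} \leftrightarrow \text{True} = \text{False}
T \to Q = \text{True} \to \text{False} = \text{False}
R \to (T \to Q) = \text{True} \to \text{False} = \text{False}
(Q \leftrightarrow R) \lor (R \to (T \to Q)) = \text{False} \lor \text{False} = \text{False}
((Q \leftrightarrow R) \lor (R \to (T \to Q))) \to U = \text{False} \to \text{True} = \text{True}
\lnot (((Q \leftrightarrow R) \lor (R \to (T \to Q))) \to U) = \lnot \text{True} = \text{False}
P \oplus U = \text{False} \oplus \text{True} = \text{True}
(P \oplus U) \to Q = \text{True} \to \text{False} = \text{False}
\lnot ((P \oplus U) \to Q) = \lnot \text{False} = \text{True}
Q \oplus \lnot ((P \oplus U) \to Q) = \text{False} \oplus \text{True} = \text{True}
\lnot (((Q \leftrightarrow R) \lor (R \to (T \to Q))) \to U) \to (Q \oplus \lnot ((P \oplus U) \to Q)) = \text{False} \to \text{True} = \text{True}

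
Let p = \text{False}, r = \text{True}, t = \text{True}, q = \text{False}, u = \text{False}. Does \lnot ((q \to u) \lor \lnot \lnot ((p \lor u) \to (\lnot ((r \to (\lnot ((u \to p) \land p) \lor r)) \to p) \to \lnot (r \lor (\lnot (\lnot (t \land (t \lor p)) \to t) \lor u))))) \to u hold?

Substituting p=\text{False}, r=\text{True}, t=\text{True}, q=\text{False}, u=\text{False}:
q \to u = \text{False} \to \text{False} = \text{True}
p \lor u = \text{False} \lor \text{False} = \text{False}
u \to p = \text{False} \to \text{False} = \text{True}
(u \to p) \land p = \text{True} \land \text{False} = \text{False}
\lnot ((u \to p) \land p) = \lnot \text{False} = \text{True}
\lnot ((u \to p) \land p) \lor r = \text{True} \lor \text{True} = \text{True}
r \to (\lnot ((u \to p) \land p) \lor r) = \text{True} \to \text{True} = \text{True}
(r \to (\lnot ((u \to p) \land p) \lor r)) \to p = \text{True} \to \text{False} = \text{False}
\lnot ((r \to (\lnot ((u \to p) \land p) \lor r)) \to p) = \lnot \text{False} = \text{True}
t \lor p = \text{True} \lor \text{False} = \text{True}
t \land (t \lor p) = \text{True} \land \text{True} = \text{True}
\lnot (t \land (t \lor p)) = \lnot \text{True} = \text{False}
\lnot (t \land (t \lor p)) \to t = \text{False} \to \text{True} = \text{True}
\lnot (\lnot (t \land (t \lor p)) \to t) = \lnot \text{True} = \text{False}
\lnot (\lnot (t \land (t \lor p)) \to t) \lor u = \text{False} \lor \text{False} = \text{False}
r \lor (\lnot (\lnot (t \land (t \lor p)) \to t) \lor u) = \text{True} \lor \text{False} = \text{True}
\lnot (r \lor (\lnot (\lnot (t \land (t \lor p)) \to t) \lor u)) = \lnot \text{True} = \text{False}
\lnot ((r \to (\lnot ((u \to p) \land p) \lor r)) \to p) \to \lnot (r \lor (\lnot (\lnot (t \land (t \lor p)) \to t) \lor u)) = \text{True} \to \text{False} = \text{False}
(p \lor u) \to (\lnot ((r \to (\lnot ((u \to p) \land p) \lor r)) \to p) \to \lnot (r \lor (\lnot (\lnot (t \land (t \lor p)) \to t) \lor u))) = \text{False} \to \text{False} = \text{True}
\lnot ((p \lor u) \to (\lnot ((r \to (\lnot ((u \to p) \land p) \lor r)) \to p) \to \lnot (r \lor (\lnot (\lnot (t \land (t \lor p)) \to t) \lor u)))) = \lnot \text{True} = \text{False}
\lnot \lnot ((p \lor u) \to (\lnot ((r \to (\lnot ((u \to p) \land p) \lor r)) \to p) \to \lnot (r \lor (\lnot (\lnot (t \land (t \lor p)) \to t) \lor u)))) = \lnot \text{False} = \text{True}
(q \to u) \lor \lnot \lnot ((p \lor u) \to (\lnot ((r \to (\lnot ((u \to p) \land p) \lor r)) \to p) \to \lnot (r \lor (\lnot (\lnot (t \land (t \lor p)) \to t) \lor u)))) = \text{True} \lor \text{True} = \text{True}
\lnot ((q \to u) \lor \lnot \lnot ((p \lor u) \to (\lnot ((r \to (\lnot ((u \to p) \land p) \lor r)) \to p) \to \lnot (r \lor (\lnot (\lnot (t \land (t \lor p)) \to t) \lor u))))) = \lnot \text{True} = \text{False}
\lnot ((q \to u) \lor \lnot \lnot ((p \lor u) \to (\lnot ((r \to (\lnot ((u \to p) \land p) \lor r)) \to p) \to \lnot (r \lor (\lnot (\lnot (t \land (t \lor p)) \to t) \lor u))))) \to u = \text{False} \to \text{False} = \text{True}

\text{True}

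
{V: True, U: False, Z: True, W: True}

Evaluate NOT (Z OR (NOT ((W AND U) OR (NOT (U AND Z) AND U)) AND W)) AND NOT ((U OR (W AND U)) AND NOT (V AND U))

W AND U = True AND False = False
U AND Z = False AND True = False
NOT (U AND Z) = NOT False = True
NOT (U AND Z) AND U = True AND False = False
(W AND U) OR (NOT (U AND Z) AND U) = False OR False = False
NOT ((W AND U) OR (NOT (U AND Z) AND U)) = NOT False = True
NOT ((W AND U) OR (NOT (U AND Z) AND U)) AND W = True AND True = True
Z OR (NOT ((W AND U) OR (NOT (U AND Z) AND U)) AND W) = True OR True = True
NOT (Z OR (NOT ((W AND U) OR (NOT (U AND Z) AND U)) AND W)) = NOT True = False
W AND U = True AND False = False
U OR (W AND U) = False OR False = False
V AND U = True AND False = False
NOT (V AND U) = NOT False = True
(U OR (W AND U)) AND NOT (V AND U) = False AND True = False
NOT ((U OR (W AND U)) AND NOT (V AND U)) = NOT False = True
NOT (Z OR (NOT ((W AND U) OR (NOT (U AND Z) AND U)) AND W)) AND NOT ((U OR (W AND U)) AND NOT (V AND U)) = False AND True = False

False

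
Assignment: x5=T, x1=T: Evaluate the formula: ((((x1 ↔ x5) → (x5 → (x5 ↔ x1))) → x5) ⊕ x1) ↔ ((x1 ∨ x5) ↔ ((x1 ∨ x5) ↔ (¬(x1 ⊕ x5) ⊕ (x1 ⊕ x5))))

F

x1 ↔ x5 = T ↔ T = T
x5 ↔ x1 = T ↔ T = T
x5 → (x5 ↔ x1) = T → T = T
(x1 ↔ x5) → (x5 → (x5 ↔ x1)) = T → T = T
((x1 ↔ x5) → (x5 → (x5 ↔ x1))) → x5 = T → T = T
(((x1 ↔ x5) → (x5 → (x5 ↔ x1))) → x5) ⊕ x1 = T ⊕ T = F
x1 ∨ x5 = T ∨ T = T
x1 ∨ x5 = T ∨ T = T
x1 ⊕ x5 = T ⊕ T = F
¬(x1 ⊕ x5) = ¬F = T
x1 ⊕ x5 = T ⊕ T = F
¬(x1 ⊕ x5) ⊕ (x1 ⊕ x5) = T ⊕ F = T
(x1 ∨ x5) ↔ (¬(x1 ⊕ x5) ⊕ (x1 ⊕ x5)) = T ↔ T = T
(x1 ∨ x5) ↔ ((x1 ∨ x5) ↔ (¬(x1 ⊕ x5) ⊕ (x1 ⊕ x5))) = T ↔ T = T
((((x1 ↔ x5) → (x5 → (x5 ↔ x1))) → x5) ⊕ x1) ↔ ((x1 ∨ x5) ↔ ((x1 ∨ x5) ↔ (¬(x1 ⊕ x5) ⊕ (x1 ⊕ x5)))) = F ↔ T = F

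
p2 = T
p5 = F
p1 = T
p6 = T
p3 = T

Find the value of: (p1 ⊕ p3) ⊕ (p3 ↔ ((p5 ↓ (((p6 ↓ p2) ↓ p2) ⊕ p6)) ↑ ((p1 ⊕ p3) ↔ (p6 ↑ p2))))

T

p1 ⊕ p3 = T ⊕ T = F
p6 ↓ p2 = T ↓ T = F
(p6 ↓ p2) ↓ p2 = F ↓ T = F
((p6 ↓ p2) ↓ p2) ⊕ p6 = F ⊕ T = T
p5 ↓ (((p6 ↓ p2) ↓ p2) ⊕ p6) = F ↓ T = F
p1 ⊕ p3 = T ⊕ T = F
p6 ↑ p2 = T ↑ T = F
(p1 ⊕ p3) ↔ (p6 ↑ p2) = F ↔ F = T
(p5 ↓ (((p6 ↓ p2) ↓ p2) ⊕ p6)) ↑ ((p1 ⊕ p3) ↔ (p6 ↑ p2)) = F ↑ T = T
p3 ↔ ((p5 ↓ (((p6 ↓ p2) ↓ p2) ⊕ p6)) ↑ ((p1 ⊕ p3) ↔ (p6 ↑ p2))) = T ↔ T = T
(p1 ⊕ p3) ⊕ (p3 ↔ ((p5 ↓ (((p6 ↓ p2) ↓ p2) ⊕ p6)) ↑ ((p1 ⊕ p3) ↔ (p6 ↑ p2)))) = F ⊕ T = T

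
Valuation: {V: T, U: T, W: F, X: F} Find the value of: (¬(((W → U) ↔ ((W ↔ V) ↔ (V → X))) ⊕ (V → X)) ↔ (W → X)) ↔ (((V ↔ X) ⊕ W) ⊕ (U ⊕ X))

F

W → U = F → T = T
W ↔ V = F ↔ T = F
V → X = T → F = F
(W ↔ V) ↔ (V → X) = F ↔ F = T
(W → U) ↔ ((W ↔ V) ↔ (V → X)) = T ↔ T = T
V → X = T → F = F
((W → U) ↔ ((W ↔ V) ↔ (V → X))) ⊕ (V → X) = T ⊕ F = T
¬(((W → U) ↔ ((W ↔ V) ↔ (V → X))) ⊕ (V → X)) = ¬T = F
W → X = F → F = T
¬(((W → U) ↔ ((W ↔ V) ↔ (V → X))) ⊕ (V → X)) ↔ (W → X) = F ↔ T = F
V ↔ X = T ↔ F = F
(V ↔ X) ⊕ W = F ⊕ F = F
U ⊕ X = T ⊕ F = T
((V ↔ X) ⊕ W) ⊕ (U ⊕ X) = F ⊕ T = T
(¬(((W → U) ↔ ((W ↔ V) ↔ (V → X))) ⊕ (V → X)) ↔ (W → X)) ↔ (((V ↔ X) ⊕ W) ⊕ (U ⊕ X)) = F ↔ T = F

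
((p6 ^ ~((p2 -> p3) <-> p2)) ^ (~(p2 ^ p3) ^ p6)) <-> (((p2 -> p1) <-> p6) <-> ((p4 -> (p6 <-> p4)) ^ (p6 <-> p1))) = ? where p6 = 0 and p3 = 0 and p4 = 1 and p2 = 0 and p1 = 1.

0

Substituting p6=0, p3=0, p4=1, p2=0, p1=1:
p2 -> p3 = 0 -> 0 = 1
(p2 -> p3) <-> p2 = 1 <-> 0 = 0
~((p2 -> p3) <-> p2) = ~0 = 1
p6 ^ ~((p2 -> p3) <-> p2) = 0 ^ 1 = 1
p2 ^ p3 = 0 ^ 0 = 0
~(p2 ^ p3) = ~0 = 1
~(p2 ^ p3) ^ p6 = 1 ^ 0 = 1
(p6 ^ ~((p2 -> p3) <-> p2)) ^ (~(p2 ^ p3) ^ p6) = 1 ^ 1 = 0
p2 -> p1 = 0 -> 1 = 1
(p2 -> p1) <-> p6 = 1 <-> 0 = 0
p6 <-> p4 = 0 <-> 1 = 0
p4 -> (p6 <-> p4) = 1 -> 0 = 0
p6 <-> p1 = 0 <-> 1 = 0
(p4 -> (p6 <-> p4)) ^ (p6 <-> p1) = 0 ^ 0 = 0
((p2 -> p1) <-> p6) <-> ((p4 -> (p6 <-> p4)) ^ (p6 <-> p1)) = 0 <-> 0 = 1
((p6 ^ ~((p2 -> p3) <-> p2)) ^ (~(p2 ^ p3) ^ p6)) <-> (((p2 -> p1) <-> p6) <-> ((p4 -> (p6 <-> p4)) ^ (p6 <-> p1))) = 0 <-> 1 = 0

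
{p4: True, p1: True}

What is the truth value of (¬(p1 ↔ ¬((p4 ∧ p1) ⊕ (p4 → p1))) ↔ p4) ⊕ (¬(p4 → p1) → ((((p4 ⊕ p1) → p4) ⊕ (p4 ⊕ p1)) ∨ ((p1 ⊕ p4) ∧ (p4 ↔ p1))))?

p4 ∧ p1 = True ∧ True = True
p4 → p1 = True → True = True
(p4 ∧ p1) ⊕ (p4 → p1) = True ⊕ True = False
¬((p4 ∧ p1) ⊕ (p4 → p1)) = ¬False = True
p1 ↔ ¬((p4 ∧ p1) ⊕ (p4 → p1)) = True ↔ True = True
¬(p1 ↔ ¬((p4 ∧ p1) ⊕ (p4 → p1))) = ¬True = False
¬(p1 ↔ ¬((p4 ∧ p1) ⊕ (p4 → p1))) ↔ p4 = False ↔ True = False
p4 → p1 = True → True = True
¬(p4 → p1) = ¬True = False
p4 ⊕ p1 = True ⊕ True = False
(p4 ⊕ p1) → p4 = False → True = True
p4 ⊕ p1 = True ⊕ True = False
((p4 ⊕ p1) → p4) ⊕ (p4 ⊕ p1) = True ⊕ False = True
p1 ⊕ p4 = True ⊕ True = False
p4 ↔ p1 = True ↔ True = True
(p1 ⊕ p4) ∧ (p4 ↔ p1) = False ∧ True = False
(((p4 ⊕ p1) → p4) ⊕ (p4 ⊕ p1)) ∨ ((p1 ⊕ p4) ∧ (p4 ↔ p1)) = True ∨ False = True
¬(p4 → p1) → ((((p4 ⊕ p1) → p4) ⊕ (p4 ⊕ p1)) ∨ ((p1 ⊕ p4) ∧ (p4 ↔ p1))) = False → True = True
(¬(p1 ↔ ¬((p4 ∧ p1) ⊕ (p4 → p1))) ↔ p4) ⊕ (¬(p4 → p1) → ((((p4 ⊕ p1) → p4) ⊕ (p4 ⊕ p1)) ∨ ((p1 ⊕ p4) ∧ (p4 ↔ p1)))) = False ⊕ True = True

True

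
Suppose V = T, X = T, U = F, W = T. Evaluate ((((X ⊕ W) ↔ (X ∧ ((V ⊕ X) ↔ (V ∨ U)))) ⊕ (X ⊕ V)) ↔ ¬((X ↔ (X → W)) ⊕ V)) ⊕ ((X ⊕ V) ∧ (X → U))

X ⊕ W = T ⊕ T = F
V ⊕ X = T ⊕ T = F
V ∨ U = T ∨ F = T
(V ⊕ X) ↔ (V ∨ U) = F ↔ T = F
X ∧ ((V ⊕ X) ↔ (V ∨ U)) = T ∧ F = F
(X ⊕ W) ↔ (X ∧ ((V ⊕ X) ↔ (V ∨ U))) = F ↔ F = T
X ⊕ V = T ⊕ T = F
((X ⊕ W) ↔ (X ∧ ((V ⊕ X) ↔ (V ∨ U)))) ⊕ (X ⊕ V) = T ⊕ F = T
X → W = T → T = T
X ↔ (X → W) = T ↔ T = T
(X ↔ (X → W)) ⊕ V = T ⊕ T = F
¬((X ↔ (X → W)) ⊕ V) = ¬F = T
(((X ⊕ W) ↔ (X ∧ ((V ⊕ X) ↔ (V ∨ U)))) ⊕ (X ⊕ V)) ↔ ¬((X ↔ (X → W)) ⊕ V) = T ↔ T = T
X ⊕ V = T ⊕ T = F
X → U = T → F = F
(X ⊕ V) ∧ (X → U) = F ∧ F = F
((((X ⊕ W) ↔ (X ∧ ((V ⊕ X) ↔ (V ∨ U)))) ⊕ (X ⊕ V)) ↔ ¬((X ↔ (X → W)) ⊕ V)) ⊕ ((X ⊕ V) ∧ (X → U)) = T ⊕ F = T

T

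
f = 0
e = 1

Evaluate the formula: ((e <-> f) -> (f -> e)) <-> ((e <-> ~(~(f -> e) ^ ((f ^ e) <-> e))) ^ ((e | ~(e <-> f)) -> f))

e <-> f = 1 <-> 0 = 0
f -> e = 0 -> 1 = 1
(e <-> f) -> (f -> e) = 0 -> 1 = 1
f -> e = 0 -> 1 = 1
~(f -> e) = ~1 = 0
f ^ e = 0 ^ 1 = 1
(f ^ e) <-> e = 1 <-> 1 = 1
~(f -> e) ^ ((f ^ e) <-> e) = 0 ^ 1 = 1
~(~(f -> e) ^ ((f ^ e) <-> e)) = ~1 = 0
e <-> ~(~(f -> e) ^ ((f ^ e) <-> e)) = 1 <-> 0 = 0
e <-> f = 1 <-> 0 = 0
~(e <-> f) = ~0 = 1
e | ~(e <-> f) = 1 | 1 = 1
(e | ~(e <-> f)) -> f = 1 -> 0 = 0
(e <-> ~(~(f -> e) ^ ((f ^ e) <-> e))) ^ ((e | ~(e <-> f)) -> f) = 0 ^ 0 = 0
((e <-> f) -> (f -> e)) <-> ((e <-> ~(~(f -> e) ^ ((f ^ e) <-> e))) ^ ((e | ~(e <-> f)) -> f)) = 1 <-> 0 = 0

0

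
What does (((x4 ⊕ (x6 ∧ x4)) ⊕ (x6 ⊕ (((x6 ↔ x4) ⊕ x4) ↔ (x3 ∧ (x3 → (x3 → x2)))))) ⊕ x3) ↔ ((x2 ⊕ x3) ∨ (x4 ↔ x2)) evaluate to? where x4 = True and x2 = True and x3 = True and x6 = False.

Substituting x4=True, x2=True, x3=True, x6=False:
x6 ∧ x4 = False ∧ True = False
x4 ⊕ (x6 ∧ x4) = True ⊕ False = True
x6 ↔ x4 = False ↔ True = False
(x6 ↔ x4) ⊕ x4 = False ⊕ True = True
x3 → x2 = True → True = True
x3 → (x3 → x2) = True → True = True
x3 ∧ (x3 → (x3 → x2)) = True ∧ True = True
((x6 ↔ x4) ⊕ x4) ↔ (x3 ∧ (x3 → (x3 → x2))) = True ↔ True = True
x6 ⊕ (((x6 ↔ x4) ⊕ x4) ↔ (x3 ∧ (x3 → (x3 → x2)))) = False ⊕ True = True
(x4 ⊕ (x6 ∧ x4)) ⊕ (x6 ⊕ (((x6 ↔ x4) ⊕ x4) ↔ (x3 ∧ (x3 → (x3 → x2))))) = True ⊕ True = False
((x4 ⊕ (x6 ∧ x4)) ⊕ (x6 ⊕ (((x6 ↔ x4) ⊕ x4) ↔ (x3 ∧ (x3 → (x3 → x2)))))) ⊕ x3 = False ⊕ True = True
x2 ⊕ x3 = True ⊕ True = False
x4 ↔ x2 = True ↔ True = True
(x2 ⊕ x3) ∨ (x4 ↔ x2) = False ∨ True = True
(((x4 ⊕ (x6 ∧ x4)) ⊕ (x6 ⊕ (((x6 ↔ x4) ⊕ x4) ↔ (x3 ∧ (x3 → (x3 → x2)))))) ⊕ x3) ↔ ((x2 ⊕ x3) ∨ (x4 ↔ x2)) = True ↔ True = True

True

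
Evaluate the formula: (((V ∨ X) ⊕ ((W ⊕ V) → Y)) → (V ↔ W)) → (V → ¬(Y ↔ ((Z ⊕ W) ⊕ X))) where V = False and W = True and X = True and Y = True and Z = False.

V ∨ X = False ∨ True = True
W ⊕ V = True ⊕ False = True
(W ⊕ V) → Y = True → True = True
(V ∨ X) ⊕ ((W ⊕ V) → Y) = True ⊕ True = False
V ↔ W = False ↔ True = False
((V ∨ X) ⊕ ((W ⊕ V) → Y)) → (V ↔ W) = False → False = True
Z ⊕ W = False ⊕ True = True
(Z ⊕ W) ⊕ X = True ⊕ True = False
Y ↔ ((Z ⊕ W) ⊕ X) = True ↔ False = False
¬(Y ↔ ((Z ⊕ W) ⊕ X)) = ¬False = True
V → ¬(Y ↔ ((Z ⊕ W) ⊕ X)) = False → True = True
(((V ∨ X) ⊕ ((W ⊕ V) → Y)) → (V ↔ W)) → (V → ¬(Y ↔ ((Z ⊕ W) ⊕ X))) = True → True = True

True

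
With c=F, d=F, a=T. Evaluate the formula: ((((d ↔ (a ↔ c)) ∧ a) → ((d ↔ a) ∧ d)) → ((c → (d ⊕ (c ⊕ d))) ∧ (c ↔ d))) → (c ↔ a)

F

a ↔ c = T ↔ F = F
d ↔ (a ↔ c) = F ↔ F = T
(d ↔ (a ↔ c)) ∧ a = T ∧ T = T
d ↔ a = F ↔ T = F
(d ↔ a) ∧ d = F ∧ F = F
((d ↔ (a ↔ c)) ∧ a) → ((d ↔ a) ∧ d) = T → F = F
c ⊕ d = F ⊕ F = F
d ⊕ (c ⊕ d) = F ⊕ F = F
c → (d ⊕ (c ⊕ d)) = F → F = T
c ↔ d = F ↔ F = T
(c → (d ⊕ (c ⊕ d))) ∧ (c ↔ d) = T ∧ T = T
(((d ↔ (a ↔ c)) ∧ a) → ((d ↔ a) ∧ d)) → ((c → (d ⊕ (c ⊕ d))) ∧ (c ↔ d)) = F → T = T
c ↔ a = F ↔ T = F
((((d ↔ (a ↔ c)) ∧ a) → ((d ↔ a) ∧ d)) → ((c → (d ⊕ (c ⊕ d))) ∧ (c ↔ d))) → (c ↔ a) = T → F = F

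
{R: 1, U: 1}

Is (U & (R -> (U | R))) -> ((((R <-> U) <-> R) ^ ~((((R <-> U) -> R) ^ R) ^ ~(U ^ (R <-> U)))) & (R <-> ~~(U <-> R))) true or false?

1

U | R = 1 | 1 = 1
R -> (U | R) = 1 -> 1 = 1
U & (R -> (U | R)) = 1 & 1 = 1
R <-> U = 1 <-> 1 = 1
(R <-> U) <-> R = 1 <-> 1 = 1
R <-> U = 1 <-> 1 = 1
(R <-> U) -> R = 1 -> 1 = 1
((R <-> U) -> R) ^ R = 1 ^ 1 = 0
R <-> U = 1 <-> 1 = 1
U ^ (R <-> U) = 1 ^ 1 = 0
~(U ^ (R <-> U)) = ~0 = 1
(((R <-> U) -> R) ^ R) ^ ~(U ^ (R <-> U)) = 0 ^ 1 = 1
~((((R <-> U) -> R) ^ R) ^ ~(U ^ (R <-> U))) = ~1 = 0
((R <-> U) <-> R) ^ ~((((R <-> U) -> R) ^ R) ^ ~(U ^ (R <-> U))) = 1 ^ 0 = 1
U <-> R = 1 <-> 1 = 1
~(U <-> R) = ~1 = 0
~~(U <-> R) = ~0 = 1
R <-> ~~(U <-> R) = 1 <-> 1 = 1
(((R <-> U) <-> R) ^ ~((((R <-> U) -> R) ^ R) ^ ~(U ^ (R <-> U)))) & (R <-> ~~(U <-> R)) = 1 & 1 = 1
(U & (R -> (U | R))) -> ((((R <-> U) <-> R) ^ ~((((R <-> U) -> R) ^ R) ^ ~(U ^ (R <-> U)))) & (R <-> ~~(U <-> R))) = 1 -> 1 = 1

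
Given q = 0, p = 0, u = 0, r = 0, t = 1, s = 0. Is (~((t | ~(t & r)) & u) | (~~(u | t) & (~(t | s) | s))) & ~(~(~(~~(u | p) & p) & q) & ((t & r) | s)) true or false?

t & r = 1 & 0 = 0
~(t & r) = ~0 = 1
t | ~(t & r) = 1 | 1 = 1
(t | ~(t & r)) & u = 1 & 0 = 0
~((t | ~(t & r)) & u) = ~0 = 1
u | t = 0 | 1 = 1
~(u | t) = ~1 = 0
~~(u | t) = ~0 = 1
t | s = 1 | 0 = 1
~(t | s) = ~1 = 0
~(t | s) | s = 0 | 0 = 0
~~(u | t) & (~(t | s) | s) = 1 & 0 = 0
~((t | ~(t & r)) & u) | (~~(u | t) & (~(t | s) | s)) = 1 | 0 = 1
u | p = 0 | 0 = 0
~(u | p) = ~0 = 1
~~(u | p) = ~1 = 0
~~(u | p) & p = 0 & 0 = 0
~(~~(u | p) & p) = ~0 = 1
~(~~(u | p) & p) & q = 1 & 0 = 0
~(~(~~(u | p) & p) & q) = ~0 = 1
t & r = 1 & 0 = 0
(t & r) | s = 0 | 0 = 0
~(~(~~(u | p) & p) & q) & ((t & r) | s) = 1 & 0 = 0
~(~(~(~~(u | p) & p) & q) & ((t & r) | s)) = ~0 = 1
(~((t | ~(t & r)) & u) | (~~(u | t) & (~(t | s) | s))) & ~(~(~(~~(u | p) & p) & q) & ((t & r) | s)) = 1 & 1 = 1

1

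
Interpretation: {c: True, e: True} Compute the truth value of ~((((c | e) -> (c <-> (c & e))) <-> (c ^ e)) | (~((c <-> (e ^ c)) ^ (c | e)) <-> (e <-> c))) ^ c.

c | e = True | True = True
c & e = True & True = True
c <-> (c & e) = True <-> True = True
(c | e) -> (c <-> (c & e)) = True -> True = True
c ^ e = True ^ True = False
((c | e) -> (c <-> (c & e))) <-> (c ^ e) = True <-> False = False
e ^ c = True ^ True = False
c <-> (e ^ c) = True <-> False = False
c | e = True | True = True
(c <-> (e ^ c)) ^ (c | e) = False ^ True = True
~((c <-> (e ^ c)) ^ (c | e)) = ~True = False
e <-> c = True <-> True = True
~((c <-> (e ^ c)) ^ (c | e)) <-> (e <-> c) = False <-> True = False
(((c | e) -> (c <-> (c & e))) <-> (c ^ e)) | (~((c <-> (e ^ c)) ^ (c | e)) <-> (e <-> c)) = False | False = False
~((((c | e) -> (c <-> (c & e))) <-> (c ^ e)) | (~((c <-> (e ^ c)) ^ (c | e)) <-> (e <-> c))) = ~False = True
~((((c | e) -> (c <-> (c & e))) <-> (c ^ e)) | (~((c <-> (e ^ c)) ^ (c | e)) <-> (e <-> c))) ^ c = True ^ True = False

False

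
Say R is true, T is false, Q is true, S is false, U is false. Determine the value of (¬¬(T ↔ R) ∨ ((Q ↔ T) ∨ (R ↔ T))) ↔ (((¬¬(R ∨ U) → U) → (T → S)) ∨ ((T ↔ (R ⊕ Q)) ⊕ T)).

T ↔ R = False ↔ True = False
¬(T ↔ R) = ¬False = True
¬¬(T ↔ R) = ¬True = False
Q ↔ T = True ↔ False = False
R ↔ T = True ↔ False = False
(Q ↔ T) ∨ (R ↔ T) = False ∨ False = False
¬¬(T ↔ R) ∨ ((Q ↔ T) ∨ (R ↔ T)) = False ∨ False = False
R ∨ U = True ∨ False = True
¬(R ∨ U) = ¬True = False
¬¬(R ∨ U) = ¬False = True
¬¬(R ∨ U) → U = True → False = False
T → S = False → False = True
(¬¬(R ∨ U) → U) → (T → S) = False → True = True
R ⊕ Q = True ⊕ True = False
T ↔ (R ⊕ Q) = False ↔ False = True
(T ↔ (R ⊕ Q)) ⊕ T = True ⊕ False = True
((¬¬(R ∨ U) → U) → (T → S)) ∨ ((T ↔ (R ⊕ Q)) ⊕ T) = True ∨ True = True
(¬¬(T ↔ R) ∨ ((Q ↔ T) ∨ (R ↔ T))) ↔ (((¬¬(R ∨ U) → U) → (T → S)) ∨ ((T ↔ (R ⊕ Q)) ⊕ T)) = False ↔ True = False

False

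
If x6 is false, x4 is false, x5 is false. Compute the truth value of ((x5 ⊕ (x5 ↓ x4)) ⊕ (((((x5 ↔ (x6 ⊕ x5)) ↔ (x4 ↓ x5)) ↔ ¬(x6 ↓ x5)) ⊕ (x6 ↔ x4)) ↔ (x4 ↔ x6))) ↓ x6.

Substituting x6=False, x4=False, x5=False:
x5 ↓ x4 = False ↓ False = True
x5 ⊕ (x5 ↓ x4) = False ⊕ True = True
x6 ⊕ x5 = False ⊕ False = False
x5 ↔ (x6 ⊕ x5) = False ↔ False = True
x4 ↓ x5 = False ↓ False = True
(x5 ↔ (x6 ⊕ x5)) ↔ (x4 ↓ x5) = True ↔ True = True
x6 ↓ x5 = False ↓ False = True
¬(x6 ↓ x5) = ¬True = False
((x5 ↔ (x6 ⊕ x5)) ↔ (x4 ↓ x5)) ↔ ¬(x6 ↓ x5) = True ↔ False = False
x6 ↔ x4 = False ↔ False = True
(((x5 ↔ (x6 ⊕ x5)) ↔ (x4 ↓ x5)) ↔ ¬(x6 ↓ x5)) ⊕ (x6 ↔ x4) = False ⊕ True = True
x4 ↔ x6 = False ↔ False = True
((((x5 ↔ (x6 ⊕ x5)) ↔ (x4 ↓ x5)) ↔ ¬(x6 ↓ x5)) ⊕ (x6 ↔ x4)) ↔ (x4 ↔ x6) = True ↔ True = True
(x5 ⊕ (x5 ↓ x4)) ⊕ (((((x5 ↔ (x6 ⊕ x5)) ↔ (x4 ↓ x5)) ↔ ¬(x6 ↓ x5)) ⊕ (x6 ↔ x4)) ↔ (x4 ↔ x6)) = True ⊕ True = False
((x5 ⊕ (x5 ↓ x4)) ⊕ (((((x5 ↔ (x6 ⊕ x5)) ↔ (x4 ↓ x5)) ↔ ¬(x6 ↓ x5)) ⊕ (x6 ↔ x4)) ↔ (x4 ↔ x6))) ↓ x6 = False ↓ False = True

True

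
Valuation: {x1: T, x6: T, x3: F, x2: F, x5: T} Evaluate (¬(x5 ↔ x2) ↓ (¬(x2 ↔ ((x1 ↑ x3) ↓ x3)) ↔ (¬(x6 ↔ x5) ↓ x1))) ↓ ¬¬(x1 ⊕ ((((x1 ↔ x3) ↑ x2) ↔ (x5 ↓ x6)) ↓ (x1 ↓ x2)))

Substituting x1=T, x6=T, x3=F, x2=F, x5=T:
x5 ↔ x2 = T ↔ F = F
¬(x5 ↔ x2) = ¬F = T
x1 ↑ x3 = T ↑ F = T
(x1 ↑ x3) ↓ x3 = T ↓ F = F
x2 ↔ ((x1 ↑ x3) ↓ x3) = F ↔ F = T
¬(x2 ↔ ((x1 ↑ x3) ↓ x3)) = ¬T = F
x6 ↔ x5 = T ↔ T = T
¬(x6 ↔ x5) = ¬T = F
¬(x6 ↔ x5) ↓ x1 = F ↓ T = F
¬(x2 ↔ ((x1 ↑ x3) ↓ x3)) ↔ (¬(x6 ↔ x5) ↓ x1) = F ↔ F = T
¬(x5 ↔ x2) ↓ (¬(x2 ↔ ((x1 ↑ x3) ↓ x3)) ↔ (¬(x6 ↔ x5) ↓ x1)) = T ↓ T = F
x1 ↔ x3 = T ↔ F = F
(x1 ↔ x3) ↑ x2 = F ↑ F = T
x5 ↓ x6 = T ↓ T = F
((x1 ↔ x3) ↑ x2) ↔ (x5 ↓ x6) = T ↔ F = F
x1 ↓ x2 = T ↓ F = F
(((x1 ↔ x3) ↑ x2) ↔ (x5 ↓ x6)) ↓ (x1 ↓ x2) = F ↓ F = T
x1 ⊕ ((((x1 ↔ x3) ↑ x2) ↔ (x5 ↓ x6)) ↓ (x1 ↓ x2)) = T ⊕ T = F
¬(x1 ⊕ ((((x1 ↔ x3) ↑ x2) ↔ (x5 ↓ x6)) ↓ (x1 ↓ x2))) = ¬F = T
¬¬(x1 ⊕ ((((x1 ↔ x3) ↑ x2) ↔ (x5 ↓ x6)) ↓ (x1 ↓ x2))) = ¬T = F
(¬(x5 ↔ x2) ↓ (¬(x2 ↔ ((x1 ↑ x3) ↓ x3)) ↔ (¬(x6 ↔ x5) ↓ x1))) ↓ ¬¬(x1 ⊕ ((((x1 ↔ x3) ↑ x2) ↔ (x5 ↓ x6)) ↓ (x1 ↓ x2))) = F ↓ F = T

T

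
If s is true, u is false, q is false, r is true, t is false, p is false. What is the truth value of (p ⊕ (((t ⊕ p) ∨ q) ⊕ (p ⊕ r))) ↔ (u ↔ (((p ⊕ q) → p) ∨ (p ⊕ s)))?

t ⊕ p = False ⊕ False = False
(t ⊕ p) ∨ q = False ∨ False = False
p ⊕ r = False ⊕ True = True
((t ⊕ p) ∨ q) ⊕ (p ⊕ r) = False ⊕ True = True
p ⊕ (((t ⊕ p) ∨ q) ⊕ (p ⊕ r)) = False ⊕ True = True
p ⊕ q = False ⊕ False = False
(p ⊕ q) → p = False → False = True
p ⊕ s = False ⊕ True = True
((p ⊕ q) → p) ∨ (p ⊕ s) = True ∨ True = True
u ↔ (((p ⊕ q) → p) ∨ (p ⊕ s)) = False ↔ True = False
(p ⊕ (((t ⊕ p) ∨ q) ⊕ (p ⊕ r))) ↔ (u ↔ (((p ⊕ q) → p) ∨ (p ⊕ s))) = True ↔ False = False

False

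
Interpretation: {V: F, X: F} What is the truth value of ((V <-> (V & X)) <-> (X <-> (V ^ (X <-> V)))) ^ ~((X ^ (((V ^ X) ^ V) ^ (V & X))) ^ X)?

T

V & X = F & F = F
V <-> (V & X) = F <-> F = T
X <-> V = F <-> F = T
V ^ (X <-> V) = F ^ T = T
X <-> (V ^ (X <-> V)) = F <-> T = F
(V <-> (V & X)) <-> (X <-> (V ^ (X <-> V))) = T <-> F = F
V ^ X = F ^ F = F
(V ^ X) ^ V = F ^ F = F
V & X = F & F = F
((V ^ X) ^ V) ^ (V & X) = F ^ F = F
X ^ (((V ^ X) ^ V) ^ (V & X)) = F ^ F = F
(X ^ (((V ^ X) ^ V) ^ (V & X))) ^ X = F ^ F = F
~((X ^ (((V ^ X) ^ V) ^ (V & X))) ^ X) = ~F = T
((V <-> (V & X)) <-> (X <-> (V ^ (X <-> V)))) ^ ~((X ^ (((V ^ X) ^ V) ^ (V & X))) ^ X) = F ^ T = T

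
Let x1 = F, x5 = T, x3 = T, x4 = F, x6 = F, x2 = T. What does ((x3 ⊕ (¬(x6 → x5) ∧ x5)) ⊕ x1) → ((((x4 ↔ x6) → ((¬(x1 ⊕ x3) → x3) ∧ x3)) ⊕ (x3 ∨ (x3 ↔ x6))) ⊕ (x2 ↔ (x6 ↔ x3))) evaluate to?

F

Substituting x1=F, x5=T, x3=T, x4=F, x6=F, x2=T:
x6 → x5 = F → T = T
¬(x6 → x5) = ¬T = F
¬(x6 → x5) ∧ x5 = F ∧ T = F
x3 ⊕ (¬(x6 → x5) ∧ x5) = T ⊕ F = T
(x3 ⊕ (¬(x6 → x5) ∧ x5)) ⊕ x1 = T ⊕ F = T
x4 ↔ x6 = F ↔ F = T
x1 ⊕ x3 = F ⊕ T = T
¬(x1 ⊕ x3) = ¬T = F
¬(x1 ⊕ x3) → x3 = F → T = T
(¬(x1 ⊕ x3) → x3) ∧ x3 = T ∧ T = T
(x4 ↔ x6) → ((¬(x1 ⊕ x3) → x3) ∧ x3) = T → T = T
x3 ↔ x6 = T ↔ F = F
x3 ∨ (x3 ↔ x6) = T ∨ F = T
((x4 ↔ x6) → ((¬(x1 ⊕ x3) → x3) ∧ x3)) ⊕ (x3 ∨ (x3 ↔ x6)) = T ⊕ T = F
x6 ↔ x3 = F ↔ T = F
x2 ↔ (x6 ↔ x3) = T ↔ F = F
(((x4 ↔ x6) → ((¬(x1 ⊕ x3) → x3) ∧ x3)) ⊕ (x3 ∨ (x3 ↔ x6))) ⊕ (x2 ↔ (x6 ↔ x3)) = F ⊕ F = F
((x3 ⊕ (¬(x6 → x5) ∧ x5)) ⊕ x1) → ((((x4 ↔ x6) → ((¬(x1 ⊕ x3) → x3) ∧ x3)) ⊕ (x3 ∨ (x3 ↔ x6))) ⊕ (x2 ↔ (x6 ↔ x3))) = T → F = F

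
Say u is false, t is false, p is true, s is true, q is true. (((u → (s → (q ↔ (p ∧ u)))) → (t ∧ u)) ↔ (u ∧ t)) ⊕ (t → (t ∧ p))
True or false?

Substituting u=F, t=F, p=T, s=T, q=T:
p ∧ u = T ∧ F = F
q ↔ (p ∧ u) = T ↔ F = F
s → (q ↔ (p ∧ u)) = T → F = F
u → (s → (q ↔ (p ∧ u))) = F → F = T
t ∧ u = F ∧ F = F
(u → (s → (q ↔ (p ∧ u)))) → (t ∧ u) = T → F = F
u ∧ t = F ∧ F = F
((u → (s → (q ↔ (p ∧ u)))) → (t ∧ u)) ↔ (u ∧ t) = F ↔ F = T
t ∧ p = F ∧ T = F
t → (t ∧ p) = F → F = T
(((u → (s → (q ↔ (p ∧ u)))) → (t ∧ u)) ↔ (u ∧ t)) ⊕ (t → (t ∧ p)) = T ⊕ T = F

F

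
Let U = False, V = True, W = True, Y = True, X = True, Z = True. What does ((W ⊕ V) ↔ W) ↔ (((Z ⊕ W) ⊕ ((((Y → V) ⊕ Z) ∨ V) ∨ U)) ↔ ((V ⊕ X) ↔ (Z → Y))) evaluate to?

W ⊕ V = True ⊕ True = False
(W ⊕ V) ↔ W = False ↔ True = False
Z ⊕ W = True ⊕ True = False
Y → V = True → True = True
(Y → V) ⊕ Z = True ⊕ True = False
((Y → V) ⊕ Z) ∨ V = False ∨ True = True
(((Y → V) ⊕ Z) ∨ V) ∨ U = True ∨ False = True
(Z ⊕ W) ⊕ ((((Y → V) ⊕ Z) ∨ V) ∨ U) = False ⊕ True = True
V ⊕ X = True ⊕ True = False
Z → Y = True → True = True
(V ⊕ X) ↔ (Z → Y) = False ↔ True = False
((Z ⊕ W) ⊕ ((((Y → V) ⊕ Z) ∨ V) ∨ U)) ↔ ((V ⊕ X) ↔ (Z → Y)) = True ↔ False = False
((W ⊕ V) ↔ W) ↔ (((Z ⊕ W) ⊕ ((((Y → V) ⊕ Z) ∨ V) ∨ U)) ↔ ((V ⊕ X) ↔ (Z → Y))) = False ↔ False = True

True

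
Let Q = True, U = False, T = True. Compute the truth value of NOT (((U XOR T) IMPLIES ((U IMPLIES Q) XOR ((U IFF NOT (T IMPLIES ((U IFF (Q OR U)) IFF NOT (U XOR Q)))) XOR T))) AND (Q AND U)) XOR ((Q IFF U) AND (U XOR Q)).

True

Substituting Q=True, U=False, T=True:
U XOR T = False XOR True = True
U IMPLIES Q = False IMPLIES True = True
Q OR U = True OR False = True
U IFF (Q OR U) = False IFF True = False
U XOR Q = False XOR True = True
NOT (U XOR Q) = NOT True = False
(U IFF (Q OR U)) IFF NOT (U XOR Q) = False IFF False = True
T IMPLIES ((U IFF (Q OR U)) IFF NOT (U XOR Q)) = True IMPLIES True = True
NOT (T IMPLIES ((U IFF (Q OR U)) IFF NOT (U XOR Q))) = NOT True = False
U IFF NOT (T IMPLIES ((U IFF (Q OR U)) IFF NOT (U XOR Q))) = False IFF False = True
(U IFF NOT (T IMPLIES ((U IFF (Q OR U)) IFF NOT (U XOR Q)))) XOR T = True XOR True = False
(U IMPLIES Q) XOR ((U IFF NOT (T IMPLIES ((U IFF (Q OR U)) IFF NOT (U XOR Q)))) XOR T) = True XOR False = True
(U XOR T) IMPLIES ((U IMPLIES Q) XOR ((U IFF NOT (T IMPLIES ((U IFF (Q OR U)) IFF NOT (U XOR Q)))) XOR T)) = True IMPLIES True = True
Q AND U = True AND False = False
((U XOR T) IMPLIES ((U IMPLIES Q) XOR ((U IFF NOT (T IMPLIES ((U IFF (Q OR U)) IFF NOT (U XOR Q)))) XOR T))) AND (Q AND U) = True AND False = False
NOT (((U XOR T) IMPLIES ((U IMPLIES Q) XOR ((U IFF NOT (T IMPLIES ((U IFF (Q OR U)) IFF NOT (U XOR Q)))) XOR T))) AND (Q AND U)) = NOT False = True
Q IFF U = True IFF False = False
U XOR Q = False XOR True = True
(Q IFF U) AND (U XOR Q) = False AND True = False
NOT (((U XOR T) IMPLIES ((U IMPLIES Q) XOR ((U IFF NOT (T IMPLIES ((U IFF (Q OR U)) IFF NOT (U XOR Q)))) XOR T))) AND (Q AND U)) XOR ((Q IFF U) AND (U XOR Q)) = True XOR False = True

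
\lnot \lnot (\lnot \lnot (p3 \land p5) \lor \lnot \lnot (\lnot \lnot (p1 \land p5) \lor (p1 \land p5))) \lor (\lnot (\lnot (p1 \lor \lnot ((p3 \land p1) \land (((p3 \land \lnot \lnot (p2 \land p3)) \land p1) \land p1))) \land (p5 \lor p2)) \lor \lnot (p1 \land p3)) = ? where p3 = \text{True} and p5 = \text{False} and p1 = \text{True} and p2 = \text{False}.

Substituting p3=\text{True}, p5=\text{False}, p1=\text{True}, p2=\text{False}:
p3 \land p5 = \text{True} \land \text{False} = \text{False}
\lnot (p3 \land p5) = \lnot \text{False} = \text{True}
\lnot \lnot (p3 \land p5) = \lnot \text{True} = \text{False}
p1 \land p5 = \text{True} \land \text{False} = \text{False}
\lnot (p1 \land p5) = \lnot \text{False} = \text{True}
\lnot \lnot (p1 \land p5) = \lnot \text{True} = \text{False}
p1 \land p5 = \text{True} \land \text{False} = \text{False}
\lnot \lnot (p1 \land p5) \lor (p1 \land p5) = \text{False} \lor \text{False} = \text{False}
\lnot (\lnot \lnot (p1 \land p5) \lor (p1 \land p5)) = \lnot \text{False} = \text{True}
\lnot \lnot (\lnot \lnot (p1 \land p5) \lor (p1 \land p5)) = \lnot \text{True} = \text{False}
\lnot \lnot (p3 \land p5) \lor \lnot \lnot (\lnot \lnot (p1 \land p5) \lor (p1 \land p5)) = \text{False} \lor \text{False} = \text{False}
\lnot (\lnot \lnot (p3 \land p5) \lor \lnot \lnot (\lnot \lnot (p1 \land p5) \lor (p1 \land p5))) = \lnot \text{False} = \text{True}
\lnot \lnot (\lnot \lnot (p3 \land p5) \lor \lnot \lnot (\lnot \lnot (p1 \land p5) \lor (p1 \land p5))) = \lnot \text{True} = \text{False}
p3 \land p1 = \text{True} \land \text{True} = \text{True}
p2 \land p3 = \text{False} \land \text{True} = \text{False}
\lnot (p2 \land p3) = \lnot \text{False} = \text{True}
\lnot \lnot (p2 \land p3) = \lnot \text{True} = \text{False}
p3 \land \lnot \lnot (p2 \land p3) = \text{True} \land \text{False} = \text{False}
(p3 \land \lnot \lnot (p2 \land p3)) \land p1 = \text{False} \land \text{True} = \text{False}
((p3 \land \lnot \lnot (p2 \land p3)) \land p1) \land p1 = \text{False} \land \text{True} = \text{False}
(p3 \land p1) \land (((p3 \land \lnot \lnot (p2 \land p3)) \land p1) \land p1) = \text{True} \land \text{False} = \text{False}
\lnot ((p3 \land p1) \land (((p3 \land \lnot \lnot (p2 \land p3)) \land p1) \land p1)) = \lnot \text{False} = \text{True}
p1 \lor \lnot ((p3 \land p1) \land (((p3 \land \lnot \lnot (p2 \land p3)) \land p1) \land p1)) = \text{True} \lor \text{True} = \text{True}
\lnot (p1 \lor \lnot ((p3 \land p1) \land (((p3 \land \lnot \lnot (p2 \land p3)) \land p1) \land p1))) = \lnot \text{True} = \text{False}
p5 \lor p2 = \text{False} \lor \text{False} = \text{False}
\lnot (p1 \lor \lnot ((p3 \land p1) \land (((p3 \land \lnot \lnot (p2 \land p3)) \land p1) \land p1))) \land (p5 \lor p2) = \text{False} \land \text{False} = \text{False}
\lnot (\lnot (p1 \lor \lnot ((p3 \land p1) \land (((p3 \land \lnot \lnot (p2 \land p3)) \land p1) \land p1))) \land (p5 \lor p2)) = \lnot \text{False} = \text{True}
p1 \land p3 = \text{True} \land \text{True} = \text{True}
\lnot (p1 \land p3) = \lnot \text{True} = \text{False}
\lnot (\lnot (p1 \lor \lnot ((p3 \land p1) \land (((p3 \land \lnot \lnot (p2 \land p3)) \land p1) \land p1))) \land (p5 \lor p2)) \lor \lnot (p1 \land p3) = \text{True} \lor \text{False} = \text{True}
\lnot \lnot (\lnot \lnot (p3 \land p5) \lor \lnot \lnot (\lnot \lnot (p1 \land p5) \lor (p1 \land p5))) \lor (\lnot (\lnot (p1 \lor \lnot ((p3 \land p1) \land (((p3 \land \lnot \lnot (p2 \land p3)) \land p1) \land p1))) \land (p5 \lor p2)) \lor \lnot (p1 \land p3)) = \text{False} \lor \text{True} = \text{True}

\text{True}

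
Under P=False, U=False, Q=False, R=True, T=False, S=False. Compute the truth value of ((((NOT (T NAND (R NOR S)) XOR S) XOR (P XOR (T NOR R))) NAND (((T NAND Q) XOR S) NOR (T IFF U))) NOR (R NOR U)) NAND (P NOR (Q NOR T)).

True

Substituting P=False, U=False, Q=False, R=True, T=False, S=False:
R NOR S = True NOR False = False
T NAND (R NOR S) = False NAND False = True
NOT (T NAND (R NOR S)) = NOT True = False
NOT (T NAND (R NOR S)) XOR S = False XOR False = False
T NOR R = False NOR True = False
P XOR (T NOR R) = False XOR False = False
(NOT (T NAND (R NOR S)) XOR S) XOR (P XOR (T NOR R)) = False XOR False = False
T NAND Q = False NAND False = True
(T NAND Q) XOR S = True XOR False = True
T IFF U = False IFF False = True
((T NAND Q) XOR S) NOR (T IFF U) = True NOR True = False
((NOT (T NAND (R NOR S)) XOR S) XOR (P XOR (T NOR R))) NAND (((T NAND Q) XOR S) NOR (T IFF U)) = False NAND False = True
R NOR U = True NOR False = False
(((NOT (T NAND (R NOR S)) XOR S) XOR (P XOR (T NOR R))) NAND (((T NAND Q) XOR S) NOR (T IFF U))) NOR (R NOR U) = True NOR False = False
Q NOR T = False NOR False = True
P NOR (Q NOR T) = False NOR True = False
((((NOT (T NAND (R NOR S)) XOR S) XOR (P XOR (T NOR R))) NAND (((T NAND Q) XOR S) NOR (T IFF U))) NOR (R NOR U)) NAND (P NOR (Q NOR T)) = False NAND False = True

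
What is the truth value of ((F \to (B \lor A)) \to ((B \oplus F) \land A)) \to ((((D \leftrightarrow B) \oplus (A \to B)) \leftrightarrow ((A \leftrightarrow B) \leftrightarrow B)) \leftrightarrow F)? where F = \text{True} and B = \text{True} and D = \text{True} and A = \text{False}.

Substituting F=\text{True}, B=\text{True}, D=\text{True}, A=\text{False}:
B \lor A = \text{True} \lor \text{False} = \text{True}
F \to (B \lor A) = \text{True} \to \text{True} = \text{True}
B \oplus F = \text{True} \oplus \text{True} = \text{False}
(B \oplus F) \land A = \text{False} \land \text{False} = \text{False}
(F \to (B \lor A)) \to ((B \oplus F) \land A) = \text{True} \to \text{False} = \text{False}
D \leftrightarrow B = \text{True} \leftrightarrow \text{True} = \text{True}
A \to B = \text{False} \to \text{True} = \text{True}
(D \leftrightarrow B) \oplus (A \to B) = \text{True} \oplus \text{True} = \text{False}
A \leftrightarrow B = \text{False} \leftrightarrow \text{True} = \text{False}
(A \leftrightarrow B) \leftrightarrow B = \text{False} \leftrightarrow \text{True} = \text{False}
((D \leftrightarrow B) \oplus (A \to B)) \leftrightarrow ((A \leftrightarrow B) \leftrightarrow B) = \text{False} \leftrightarrow \text{False} = \text{True}
(((D \leftrightarrow B) \oplus (A \to B)) \leftrightarrow ((A \leftrightarrow B) \leftrightarrow B)) \leftrightarrow F = \text{True} \leftrightarrow \text{True} = \text{True}
((F \to (B \lor A)) \to ((B \oplus F) \land A)) \to ((((D \leftrightarrow B) \oplus (A \to B)) \leftrightarrow ((A \leftrightarrow B) \leftrightarrow B)) \leftrightarrow F) = \text{False} \to \text{True} = \text{True}

\text{True}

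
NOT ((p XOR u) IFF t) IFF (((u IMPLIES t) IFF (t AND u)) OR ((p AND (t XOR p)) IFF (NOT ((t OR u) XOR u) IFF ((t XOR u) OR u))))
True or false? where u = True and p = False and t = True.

False

p XOR u = False XOR True = True
(p XOR u) IFF t = True IFF True = True
NOT ((p XOR u) IFF t) = NOT True = False
u IMPLIES t = True IMPLIES True = True
t AND u = True AND True = True
(u IMPLIES t) IFF (t AND u) = True IFF True = True
t XOR p = True XOR False = True
p AND (t XOR p) = False AND True = False
t OR u = True OR True = True
(t OR u) XOR u = True XOR True = False
NOT ((t OR u) XOR u) = NOT False = True
t XOR u = True XOR True = False
(t XOR u) OR u = False OR True = True
NOT ((t OR u) XOR u) IFF ((t XOR u) OR u) = True IFF True = True
(p AND (t XOR p)) IFF (NOT ((t OR u) XOR u) IFF ((t XOR u) OR u)) = False IFF True = False
((u IMPLIES t) IFF (t AND u)) OR ((p AND (t XOR p)) IFF (NOT ((t OR u) XOR u) IFF ((t XOR u) OR u))) = True OR False = True
NOT ((p XOR u) IFF t) IFF (((u IMPLIES t) IFF (t AND u)) OR ((p AND (t XOR p)) IFF (NOT ((t OR u) XOR u) IFF ((t XOR u) OR u)))) = False IFF True = False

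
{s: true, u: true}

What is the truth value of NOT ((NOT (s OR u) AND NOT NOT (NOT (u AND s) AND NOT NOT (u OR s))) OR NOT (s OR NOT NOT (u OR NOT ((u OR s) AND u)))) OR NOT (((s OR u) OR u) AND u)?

true

s OR u = true OR true = true
NOT (s OR u) = NOT true = false
u AND s = true AND true = true
NOT (u AND s) = NOT true = false
u OR s = true OR true = true
NOT (u OR s) = NOT true = false
NOT NOT (u OR s) = NOT false = true
NOT (u AND s) AND NOT NOT (u OR s) = false AND true = false
NOT (NOT (u AND s) AND NOT NOT (u OR s)) = NOT false = true
NOT NOT (NOT (u AND s) AND NOT NOT (u OR s)) = NOT true = false
NOT (s OR u) AND NOT NOT (NOT (u AND s) AND NOT NOT (u OR s)) = false AND false = false
u OR s = true OR true = true
(u OR s) AND u = true AND true = true
NOT ((u OR s) AND u) = NOT true = false
u OR NOT ((u OR s) AND u) = true OR false = true
NOT (u OR NOT ((u OR s) AND u)) = NOT true = false
NOT NOT (u OR NOT ((u OR s) AND u)) = NOT false = true
s OR NOT NOT (u OR NOT ((u OR s) AND u)) = true OR true = true
NOT (s OR NOT NOT (u OR NOT ((u OR s) AND u))) = NOT true = false
(NOT (s OR u) AND NOT NOT (NOT (u AND s) AND NOT NOT (u OR s))) OR NOT (s OR NOT NOT (u OR NOT ((u OR s) AND u))) = false OR false = false
NOT ((NOT (s OR u) AND NOT NOT (NOT (u AND s) AND NOT NOT (u OR s))) OR NOT (s OR NOT NOT (u OR NOT ((u OR s) AND u)))) = NOT false = true
s OR u = true OR true = true
(s OR u) OR u = true OR true = true
((s OR u) OR u) AND u = true AND true = true
NOT (((s OR u) OR u) AND u) = NOT true = false
NOT ((NOT (s OR u) AND NOT NOT (NOT (u AND s) AND NOT NOT (u OR s))) OR NOT (s OR NOT NOT (u OR NOT ((u OR s) AND u)))) OR NOT (((s OR u) OR u) AND u) = true OR false = true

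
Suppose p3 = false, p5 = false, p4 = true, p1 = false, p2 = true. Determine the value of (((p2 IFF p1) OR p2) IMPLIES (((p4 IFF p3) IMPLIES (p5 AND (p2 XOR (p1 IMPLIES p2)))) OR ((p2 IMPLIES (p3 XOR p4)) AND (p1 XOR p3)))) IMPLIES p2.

p2 IFF p1 = true IFF false = false
(p2 IFF p1) OR p2 = false OR true = true
p4 IFF p3 = true IFF false = false
p1 IMPLIES p2 = false IMPLIES true = true
p2 XOR (p1 IMPLIES p2) = true XOR true = false
p5 AND (p2 XOR (p1 IMPLIES p2)) = false AND false = false
(p4 IFF p3) IMPLIES (p5 AND (p2 XOR (p1 IMPLIES p2))) = false IMPLIES false = true
p3 XOR p4 = false XOR true = true
p2 IMPLIES (p3 XOR p4) = true IMPLIES true = true
p1 XOR p3 = false XOR false = false
(p2 IMPLIES (p3 XOR p4)) AND (p1 XOR p3) = true AND false = false
((p4 IFF p3) IMPLIES (p5 AND (p2 XOR (p1 IMPLIES p2)))) OR ((p2 IMPLIES (p3 XOR p4)) AND (p1 XOR p3)) = true OR false = true
((p2 IFF p1) OR p2) IMPLIES (((p4 IFF p3) IMPLIES (p5 AND (p2 XOR (p1 IMPLIES p2)))) OR ((p2 IMPLIES (p3 XOR p4)) AND (p1 XOR p3))) = true IMPLIES true = true
(((p2 IFF p1) OR p2) IMPLIES (((p4 IFF p3) IMPLIES (p5 AND (p2 XOR (p1 IMPLIES p2)))) OR ((p2 IMPLIES (p3 XOR p4)) AND (p1 XOR p3)))) IMPLIES p2 = true IMPLIES true = true

true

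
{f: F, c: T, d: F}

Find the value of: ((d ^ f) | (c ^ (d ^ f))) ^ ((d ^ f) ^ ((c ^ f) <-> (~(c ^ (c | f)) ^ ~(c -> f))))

Substituting f=F, c=T, d=F:
d ^ f = F ^ F = F
d ^ f = F ^ F = F
c ^ (d ^ f) = T ^ F = T
(d ^ f) | (c ^ (d ^ f)) = F | T = T
d ^ f = F ^ F = F
c ^ f = T ^ F = T
c | f = T | F = T
c ^ (c | f) = T ^ T = F
~(c ^ (c | f)) = ~F = T
c -> f = T -> F = F
~(c -> f) = ~F = T
~(c ^ (c | f)) ^ ~(c -> f) = T ^ T = F
(c ^ f) <-> (~(c ^ (c | f)) ^ ~(c -> f)) = T <-> F = F
(d ^ f) ^ ((c ^ f) <-> (~(c ^ (c | f)) ^ ~(c -> f))) = F ^ F = F
((d ^ f) | (c ^ (d ^ f))) ^ ((d ^ f) ^ ((c ^ f) <-> (~(c ^ (c | f)) ^ ~(c -> f)))) = T ^ F = T

T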